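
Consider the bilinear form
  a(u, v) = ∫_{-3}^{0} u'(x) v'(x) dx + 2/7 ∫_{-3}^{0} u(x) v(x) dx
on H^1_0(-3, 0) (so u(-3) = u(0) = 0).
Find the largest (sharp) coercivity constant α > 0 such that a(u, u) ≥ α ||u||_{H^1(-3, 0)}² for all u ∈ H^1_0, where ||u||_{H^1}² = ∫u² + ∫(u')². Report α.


α = (18/7 + π^2)/(9 + π^2)

Coercivity of a(·,·) on H^1_0(-3, 0) means a(u, u) ≥ α ||u||_{H^1}² for every u ∈ H^1_0.
The interval has length L = 3, and Poincaré/coercivity depend only on L. Here a(u, u) = ∫(u')² + (2/7)·∫u².
Here 0 < c = 2/7 < 1. The condition a(u,u) ≥ α||u||_{H^1}² reads (1−α)∫(u')² ≥ (α−c)∫u². Any admissible α is ≤ 1 (rapidly oscillating u have ∫u²/∫(u')² → 0), and α = 1 would force 0 ≥ (1−c)∫u², impossible since c < 1; so 1−α > 0. By the sharp Poincaré inequality on H^1_0 of an interval of length L, ∫(u')² ≥ (π/L)²∫u² with equality for the first sine mode sin(π(x−x₀)/L) (x₀ the left endpoint), so the inequality holds for all u iff (1−α)(π/L)² ≥ α − c, i.e. α ≤ ((π/L)² + c)/((π/L)² + 1) = (1 + c(L/π)²)/(1 + (L/π)²). With (π/L)² = π^2/9 and c = 2/7, the largest admissible constant is α = ((π/L)² + c)/((π/L)² + 1).
Simplifying, α = (18/7 + π^2)/(9 + π^2).


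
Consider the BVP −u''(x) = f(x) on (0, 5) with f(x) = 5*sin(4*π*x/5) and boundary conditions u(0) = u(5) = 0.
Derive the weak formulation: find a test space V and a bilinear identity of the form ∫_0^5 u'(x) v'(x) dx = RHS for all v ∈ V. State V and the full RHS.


V = H^1_0(0, 5) (so v(0) = v(5) = 0); weak form: ∫_0^5 u'v' dx = ∫_0^5 (5*sin(4*π*x/5)) v dx for all v ∈ V.

Multiply both sides by a test function v and integrate from 0 to 5:
  ∫_0^5 −u''(x) v(x) dx = ∫_0^5 f(x) v(x) dx.
Integrate the LHS by parts once:
  ∫_0^5 −u'' v dx = −[u'(x) v(x)]_0^5 + ∫_0^5 u'(x) v'(x) dx.
Thus ∫_0^5 u'(x) v'(x) dx = ∫_0^5 f(x) v(x) dx + [u'(x) v(x)]_0^5.
Choose V so that boundary terms are either known or forced to vanish.
u is Dirichlet: u(0) = u(5) = 0. Let V = H^1_0(0, 5); then v(0) = v(5) = 0, and [u' v]_0^5 = 0.
Weak formulation: find u (satisfying any essential BC) such that ∫_0^5 u'(x) v'(x) dx = ∫_0^5 f v dx for all v ∈ V.
Substituting f(x) = 5*sin(4*π*x/5), the right-hand side is ∫_0^5 (5*sin(4*π*x/5)) v dx.


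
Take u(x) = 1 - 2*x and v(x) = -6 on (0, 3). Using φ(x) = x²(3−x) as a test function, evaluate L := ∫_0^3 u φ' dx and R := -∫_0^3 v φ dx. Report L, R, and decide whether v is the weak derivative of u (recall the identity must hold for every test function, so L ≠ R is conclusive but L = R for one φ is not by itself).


LHS = 27/2, RHS = 81/2. No, v is not the weak derivative of u.

u(x) = 1 - 2*x, classical derivative u'(x) = -2.
φ(x) = x²(3−x), so φ'(x) = 3*x*(2 - x).
Note φ(0) = φ(3) = 0, so the boundary term u·φ vanishes.
LHS = ∫_0^3 u(x) φ'(x) dx = ∫_0^3 (6*x^3 - 15*x^2 + 6*x) dx. Term by term:
  ∫_0^3 6*x^3 dx = 243/2;  ∫_0^3 -15*x^2 dx = -135;  ∫_0^3 6*x dx = 27.
Sum: 243/2 − 135 + 27 = 27/2.
So LHS = 27/2.
∫_0^3 v(x) φ(x) dx = ∫_0^3 (6*x^3 - 18*x^2) dx. Term by term:
  ∫_0^3 6*x^3 dx = 243/2;  ∫_0^3 -18*x^2 dx = -162.
Sum: 243/2 − 162 = -81/2.
So RHS = -∫_0^3 v(x) φ(x) dx = 81/2.
LHS − RHS = -27 ≠ 0, so the identity fails.
(For a valid weak derivative the identity must hold for EVERY test function, in particular this one. The failure shows v is NOT the weak derivative of u.)
Correct weak derivative would be u'(x) = -2.


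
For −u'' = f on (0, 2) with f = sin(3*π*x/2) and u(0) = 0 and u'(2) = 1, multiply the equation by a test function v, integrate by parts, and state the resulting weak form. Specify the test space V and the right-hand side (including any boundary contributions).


V = {v ∈ H^1(0, 2) : v(0) = 0} (test functions vanish at x = 0 where u is specified); weak form: ∫_0^2 u'v' dx = ∫_0^2 (sin(3*π*x/2)) v dx + v(2) for all v ∈ V.

Multiply both sides by a test function v and integrate from 0 to 2:
  ∫_0^2 −u''(x) v(x) dx = ∫_0^2 f(x) v(x) dx.
Integrate the LHS by parts once:
  ∫_0^2 −u'' v dx = −[u'(x) v(x)]_0^2 + ∫_0^2 u'(x) v'(x) dx.
Thus ∫_0^2 u'(x) v'(x) dx = ∫_0^2 f(x) v(x) dx + [u'(x) v(x)]_0^2.
Choose V so that boundary terms are either known or forced to vanish.
Mixed BC: u(0) = 0 (Dirichlet) and u'(2) = 1 (Neumann). Define V = {v ∈ H^1(0, 2) : v(0) = 0}. Then [u' v]_0^2 = u'(2)·v(2) − u'(0)·0 = v(2).
Weak formulation: find u (satisfying any essential BC) such that ∫_0^2 u'(x) v'(x) dx = ∫_0^2 f v dx + v(2) for all v ∈ V (Dirichlet at 0 absorbed into V; Neumann datum at x = 2 contributes the boundary term).
Substituting f(x) = sin(3*π*x/2), the right-hand side is ∫_0^2 (sin(3*π*x/2)) v dx + v(2).


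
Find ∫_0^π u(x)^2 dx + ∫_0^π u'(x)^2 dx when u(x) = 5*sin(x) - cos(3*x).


||u||_{H^1(0,π)}^2 = 30*π

u'(x) = 3*sin(3*x) + 5*cos(x).
Expand u² and (u')² and integrate term by term on (0, π), using: for integers n ≥ 1, ∫_0^π sin²(nx) dx = ∫_0^π cos²(nx) dx = π/2; for n ≠ n', ∫_0^π sin(nx)sin(n'x) dx = ∫_0^π cos(nx)cos(n'x) dx = 0; and by product-to-sum, ∫_0^π sin(nx)cos(n'x) dx = ½∫_0^π [sin((n+n')x) + sin((n−n')x)] dx, which is 0 when n+n' is even and 2n/(n²−n'²) when n+n' is odd (it need not vanish on (0, π)).
  u² squared terms: (-1)²·∫cos(3x)² dx = 1·π/2 = π/2;  (5)²·∫sin(x)² dx = 25·π/2 = 25*π/2.
  u² cross terms: 2·(-1)·(5)·∫cos(3x)·sin(x) dx = -10·(0) = 0.
  So ∫_0^π u² dx = π/2 + 25*π/2 + 0 = 13*π.
  (u')² squared terms: (3)²·∫sin(3x)² dx = 9·π/2 = 9*π/2;  (5)²·∫cos(x)² dx = 25·π/2 = 25*π/2.
  (u')² cross terms: 2·(3)·(5)·∫sin(3x)·cos(x) dx = 30·(0) = 0.
  So ∫_0^π (u')² dx = 9*π/2 + 25*π/2 + 0 = 17*π.
||u||_{H^1}^2 = (13*π) + (17*π) = 30*π.


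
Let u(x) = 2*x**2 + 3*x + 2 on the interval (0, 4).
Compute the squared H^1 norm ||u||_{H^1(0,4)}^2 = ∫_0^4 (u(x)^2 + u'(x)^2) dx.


||u||_{H^1}^2 = 13156/5

The H^1 norm (squared) on an interval (0, L) is
  ||u||_{H^1}^2 = ∫_0^L u(x)^2 dx + ∫_0^L u'(x)^2 dx.
Compute u'(x) = 4*x + 3.
Then u(x)^2 = 4*x**4 + 12*x**3 + 17*x**2 + 12*x + 4 and u'(x)^2 = 16*x**2 + 24*x + 9.
Integrate each monomial from 0 to 4 using ∫_0^4 c·x^n dx = c·4^(n+1)/(n+1):
  ∫_0^4 u(x)^2 dx = ∫_0^4 (4*x^4 + 12*x^3 + 17*x^2 + 12*x + 4) dx. Term by term:
    ∫_0^4 4*x^4 dx = 4096/5;  ∫_0^4 12*x^3 dx = 768;  ∫_0^4 17*x^2 dx = 1088/3;
    ∫_0^4 12*x dx = 96;  ∫_0^4 4 dx = 16.
  Sum: 4096/5 + 768 + 1088/3 + 96 + 16 = 30928/15.
  ∫_0^4 u'(x)^2 dx = ∫_0^4 (16*x^2 + 24*x + 9) dx. Term by term:
    ∫_0^4 16*x^2 dx = 1024/3;  ∫_0^4 24*x dx = 192;  ∫_0^4 9 dx = 36.
  Sum: 1024/3 + 192 + 36 = 1708/3.
Adding: ||u||_{H^1}^2 = 30928/15 + 1708/3 = 13156/5.


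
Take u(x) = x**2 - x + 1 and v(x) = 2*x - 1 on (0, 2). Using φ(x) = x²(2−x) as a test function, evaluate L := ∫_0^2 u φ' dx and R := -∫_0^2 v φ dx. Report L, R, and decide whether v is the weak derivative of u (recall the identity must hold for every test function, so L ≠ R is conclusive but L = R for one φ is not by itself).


LHS = -28/15, RHS = -28/15. Yes, v = u' weakly.

u(x) = x**2 - x + 1, classical derivative u'(x) = 2*x - 1.
φ(x) = x²(2−x), so φ'(x) = x*(4 - 3*x).
Note φ(0) = φ(2) = 0, so the boundary term u·φ vanishes.
LHS = ∫_0^2 u(x) φ'(x) dx = ∫_0^2 (-3*x^4 + 7*x^3 - 7*x^2 + 4*x) dx. Term by term:
  ∫_0^2 -3*x^4 dx = -96/5;  ∫_0^2 7*x^3 dx = 28;  ∫_0^2 -7*x^2 dx = -56/3;
  ∫_0^2 4*x dx = 8.
Sum: -96/5 + 28 − 56/3 + 8 = -28/15.
So LHS = -28/15.
∫_0^2 v(x) φ(x) dx = ∫_0^2 (-2*x^4 + 5*x^3 - 2*x^2) dx. Term by term:
  ∫_0^2 -2*x^4 dx = -64/5;  ∫_0^2 5*x^3 dx = 20;  ∫_0^2 -2*x^2 dx = -16/3.
Sum: -64/5 + 20 − 16/3 = 28/15.
So RHS = -∫_0^2 v(x) φ(x) dx = -28/15.
LHS = RHS, so the identity holds for this test φ.
Moreover u is smooth here and v(x) = u'(x) = 2*x - 1 pointwise, so the identity holds for every test function. Hence v is the weak derivative of u.


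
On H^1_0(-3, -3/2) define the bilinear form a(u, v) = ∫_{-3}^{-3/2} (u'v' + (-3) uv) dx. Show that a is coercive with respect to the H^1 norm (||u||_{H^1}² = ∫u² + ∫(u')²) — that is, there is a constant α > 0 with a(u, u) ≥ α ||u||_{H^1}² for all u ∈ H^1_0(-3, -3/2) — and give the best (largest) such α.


α = (-27 + 4*π^2)/(9 + 4*π^2)

Coercivity of a(·,·) on H^1_0(-3, -3/2) means a(u, u) ≥ α ||u||_{H^1}² for every u ∈ H^1_0.
The interval has length L = 3/2, and Poincaré/coercivity depend only on L. Here a(u, u) = ∫(u')² + (-3)·∫u².
Here c = -3 < 0 with |c| < (π/L)² = 4*π^2/9, so coercivity still holds. The condition a(u,u) ≥ α||u||_{H^1}² reads (1−α)∫(u')² ≥ (α−c)∫u². Any admissible α is ≤ 1 (rapidly oscillating u have ∫u²/∫(u')² → 0), and α = 1 would force 0 ≥ (1−c)∫u², impossible since c < 1; so 1−α > 0. By the sharp Poincaré inequality on H^1_0 of an interval of length L, ∫(u')² ≥ (π/L)²∫u² with equality for the first sine mode sin(π(x−x₀)/L) (x₀ the left endpoint), so the inequality holds for all u iff (1−α)(π/L)² ≥ α − c, i.e. α ≤ ((π/L)² + c)/((π/L)² + 1) = (1 + c(L/π)²)/(1 + (L/π)²). (Direct route, valid since c ≤ 0: Poincaré gives c∫u² ≥ c(L/π)²∫(u')², so a(u,u) ≥ (1 + c(L/π)²)∫(u')², while ||u||_{H^1}² ≤ (1 + (L/π)²)∫(u')²; dividing yields the same α.) With (π/L)² = 4*π^2/9 and c = -3, the largest admissible constant is α = ((π/L)² + c)/((π/L)² + 1).
Simplifying, α = (-27 + 4*π^2)/(9 + 4*π^2).


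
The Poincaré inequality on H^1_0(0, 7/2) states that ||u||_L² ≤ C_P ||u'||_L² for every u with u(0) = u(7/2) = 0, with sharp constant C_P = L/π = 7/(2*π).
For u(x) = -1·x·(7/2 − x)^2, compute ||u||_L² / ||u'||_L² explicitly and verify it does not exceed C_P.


||u||_L² / ||u'||_L² = sqrt(14)/4 < C_P = 7/(2*π).

u(x) = -1·x·(7/2 − x)^2, so u'(x) = (7 - 6*x)*(2*x - 7)/4.
u(x) = -1·x·(7/2 − x)^2 vanishes at x = 0 and x = 7/2, so u ∈ H^1_0(0, 7/2). Differentiate via the product rule and integrate the resulting polynomials term by term.
  ∫_0^7/2 u² dx = ∫_0^7/2 (x^6 - 14*x^5 + 147*x^4/2 - 343*x^3/2 + 2401*x^2/16) dx. Term by term:
    ∫_0^7/2 x^6 dx = 117649/128;  ∫_0^7/2 -14*x^5 dx = -823543/192;  ∫_0^7/2 147*x^4/2 dx = 2470629/320;
    ∫_0^7/2 -343*x^3/2 dx = -823543/128;  ∫_0^7/2 2401*x^2/16 dx = 823543/384.
  Sum: 117649/128 − 823543/192 + 2470629/320 − 823543/128 + 823543/384 = 117649/1920.
  ∫_0^7/2 (u')² dx = ∫_0^7/2 (9*x^4 - 84*x^3 + 539*x^2/2 - 343*x + 2401/16) dx. Term by term:
    ∫_0^7/2 9*x^4 dx = 151263/160;  ∫_0^7/2 -84*x^3 dx = -50421/16;  ∫_0^7/2 539*x^2/2 dx = 184877/48;
    ∫_0^7/2 -343*x dx = -16807/8;  ∫_0^7/2 2401/16 dx = 16807/32.
  Sum: 151263/160 − 50421/16 + 184877/48 − 16807/8 + 16807/32 = 16807/240.
∫_0^7/2 u² dx = 117649/1920, so ||u||_L² = 343*sqrt(30)/240.
∫_0^7/2 (u')² dx = 16807/240, so ||u'||_L² = 49*sqrt(105)/60.
Ratio ||u||_L² / ||u'||_L² = sqrt(14)/4.
Sharp Poincaré constant on H^1_0(0, 7/2) is C_P = L/π = 7/(2*π), achieved by sin(2*π/7·x).
A polynomial bump cannot attain the sharp Poincaré constant (only the first sine eigenfunction does), so the ratio is strictly less than C_P, consistent with ||u||_L² ≤ C_P ||u'||_L².


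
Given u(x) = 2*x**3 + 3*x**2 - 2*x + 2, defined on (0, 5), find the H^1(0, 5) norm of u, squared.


||u||_{H^1}^2 = 2319440/21

The H^1 norm (squared) on an interval (0, L) is
  ||u||_{H^1}^2 = ∫_0^L u(x)^2 dx + ∫_0^L u'(x)^2 dx.
Compute u'(x) = 6*x**2 + 6*x - 2.
Then u(x)^2 = 4*x**6 + 12*x**5 + x**4 - 4*x**3 + 16*x**2 - 8*x + 4 and u'(x)^2 = 36*x**4 + 72*x**3 + 12*x**2 - 24*x + 4.
Integrate each monomial from 0 to 5 using ∫_0^5 c·x^n dx = c·5^(n+1)/(n+1):
  ∫_0^5 u(x)^2 dx = ∫_0^5 (4*x^6 + 12*x^5 + x^4 - 4*x^3 + 16*x^2 - 8*x + 4) dx. Term by term:
    ∫_0^5 4*x^6 dx = 312500/7;  ∫_0^5 12*x^5 dx = 31250;  ∫_0^5 x^4 dx = 625;
    ∫_0^5 -4*x^3 dx = -625;  ∫_0^5 16*x^2 dx = 2000/3;  ∫_0^5 -8*x dx = -100;
    ∫_0^5 4 dx = 20.
  Sum: 312500/7 + 31250 + 625 − 625 + 2000/3 − 100 + 20 = 1606070/21.
  ∫_0^5 u'(x)^2 dx = ∫_0^5 (36*x^4 + 72*x^3 + 12*x^2 - 24*x + 4) dx. Term by term:
    ∫_0^5 36*x^4 dx = 22500;  ∫_0^5 72*x^3 dx = 11250;  ∫_0^5 12*x^2 dx = 500;
    ∫_0^5 -24*x dx = -300;  ∫_0^5 4 dx = 20.
  Sum: 22500 + 11250 + 500 − 300 + 20 = 33970.
Adding: ||u||_{H^1}^2 = 1606070/21 + 33970 = 2319440/21.


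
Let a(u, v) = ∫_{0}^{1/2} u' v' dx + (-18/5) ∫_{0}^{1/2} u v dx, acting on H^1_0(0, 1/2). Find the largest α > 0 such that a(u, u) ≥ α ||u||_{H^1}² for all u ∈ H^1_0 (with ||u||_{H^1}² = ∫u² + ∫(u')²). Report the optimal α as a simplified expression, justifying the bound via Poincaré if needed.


α = 2*(-9 + 10*π^2)/(5*(1 + 4*π^2))

Coercivity of a(·,·) on H^1_0(0, 1/2) means a(u, u) ≥ α ||u||_{H^1}² for every u ∈ H^1_0.
The interval has length L = 1/2, and Poincaré/coercivity depend only on L. Here a(u, u) = ∫(u')² + (-18/5)·∫u².
Here c = -18/5 < 0 with |c| < (π/L)² = 4*π^2, so coercivity still holds. The condition a(u,u) ≥ α||u||_{H^1}² reads (1−α)∫(u')² ≥ (α−c)∫u². Any admissible α is ≤ 1 (rapidly oscillating u have ∫u²/∫(u')² → 0), and α = 1 would force 0 ≥ (1−c)∫u², impossible since c < 1; so 1−α > 0. By the sharp Poincaré inequality on H^1_0 of an interval of length L, ∫(u')² ≥ (π/L)²∫u² with equality for the first sine mode sin(π(x−x₀)/L) (x₀ the left endpoint), so the inequality holds for all u iff (1−α)(π/L)² ≥ α − c, i.e. α ≤ ((π/L)² + c)/((π/L)² + 1) = (1 + c(L/π)²)/(1 + (L/π)²). (Direct route, valid since c ≤ 0: Poincaré gives c∫u² ≥ c(L/π)²∫(u')², so a(u,u) ≥ (1 + c(L/π)²)∫(u')², while ||u||_{H^1}² ≤ (1 + (L/π)²)∫(u')²; dividing yields the same α.) With (π/L)² = 4*π^2 and c = -18/5, the largest admissible constant is α = ((π/L)² + c)/((π/L)² + 1).
Simplifying, α = 2*(-9 + 10*π^2)/(5*(1 + 4*π^2)).


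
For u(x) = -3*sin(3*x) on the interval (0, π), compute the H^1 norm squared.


||u||_{H^1(0,π)}^2 = 45*π

u'(x) = -9*cos(3*x).
Expand u² and (u')² and integrate term by term on (0, π), using: for integers n ≥ 1, ∫_0^π sin²(nx) dx = ∫_0^π cos²(nx) dx = π/2; for n ≠ n', ∫_0^π sin(nx)sin(n'x) dx = ∫_0^π cos(nx)cos(n'x) dx = 0; and by product-to-sum, ∫_0^π sin(nx)cos(n'x) dx = ½∫_0^π [sin((n+n')x) + sin((n−n')x)] dx, which is 0 when n+n' is even and 2n/(n²−n'²) when n+n' is odd (it need not vanish on (0, π)).
  u² squared terms: (-3)²·∫sin(3x)² dx = 9·π/2 = 9*π/2.
  So ∫_0^π u² dx = 9*π/2.
  (u')² squared terms: (-9)²·∫cos(3x)² dx = 81·π/2 = 81*π/2.
  So ∫_0^π (u')² dx = 81*π/2.
||u||_{H^1}^2 = (9*π/2) + (81*π/2) = 45*π.


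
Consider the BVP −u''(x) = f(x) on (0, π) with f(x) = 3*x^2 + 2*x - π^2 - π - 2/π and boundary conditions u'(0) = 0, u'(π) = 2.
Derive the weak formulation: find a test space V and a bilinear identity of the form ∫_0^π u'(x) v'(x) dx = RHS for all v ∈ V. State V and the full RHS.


V = H^1(0, π) (v unrestricted at boundary; u is determined up to an additive constant); weak form: ∫_0^π u'v' dx = ∫_0^π (3*x^2 + 2*x - π^2 - π - 2/π) v dx + 2·v(π) for all v ∈ V.

Multiply both sides by a test function v and integrate from 0 to π:
  ∫_0^π −u''(x) v(x) dx = ∫_0^π f(x) v(x) dx.
Integrate the LHS by parts once:
  ∫_0^π −u'' v dx = −[u'(x) v(x)]_0^π + ∫_0^π u'(x) v'(x) dx.
Thus ∫_0^π u'(x) v'(x) dx = ∫_0^π f(x) v(x) dx + [u'(x) v(x)]_0^π.
Choose V so that boundary terms are either known or forced to vanish.
u has inhomogeneous Neumann u'(0) = 0, u'(π) = 2. [u' v]_0^π = (2)·v(π) − (0)·v(0) = 2·v(π). Take V = H^1(0, π); boundary term becomes part of RHS.
Weak formulation: find u (satisfying any essential BC) such that ∫_0^π u'(x) v'(x) dx = ∫_0^π f v dx + 2·v(π) for all v ∈ V (Neumann data are natural BCs: they enter the RHS as boundary terms).
Substituting f(x) = 3*x^2 + 2*x - π^2 - π - 2/π, the right-hand side is ∫_0^π (3*x^2 + 2*x - π^2 - π - 2/π) v dx + 2·v(π).
Compatibility check (pure Neumann): taking v ≡ 1 ∈ V gives 0 = ∫_0^π f dx + (2) − (0), i.e. ∫_0^π f dx must equal u'(0) − u'(π) = -2. Indeed ∫_0^π (3*x^2 + 2*x - π^2 - π - 2/π) dx = -2, so the data are compatible. The solution is then unique only up to an additive constant (fix it e.g. by requiring ∫_0^π u dx = 0).


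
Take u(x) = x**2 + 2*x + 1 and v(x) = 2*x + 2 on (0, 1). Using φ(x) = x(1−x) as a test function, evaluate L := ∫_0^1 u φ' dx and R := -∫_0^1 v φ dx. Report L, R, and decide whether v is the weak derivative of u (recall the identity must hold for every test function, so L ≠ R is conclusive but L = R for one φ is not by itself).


LHS = -1/2, RHS = -1/2. Yes, v = u' weakly.

u(x) = x**2 + 2*x + 1, classical derivative u'(x) = 2*x + 2.
φ(x) = x(1−x), so φ'(x) = 1 - 2*x.
Note φ(0) = φ(1) = 0, so the boundary term u·φ vanishes.
LHS = ∫_0^1 u(x) φ'(x) dx = ∫_0^1 (-2*x^3 - 3*x^2 + 1) dx. Term by term:
  ∫_0^1 -2*x^3 dx = -1/2;  ∫_0^1 -3*x^2 dx = -1;  ∫_0^1 1 dx = 1.
Sum: -1/2 − 1 + 1 = -1/2.
So LHS = -1/2.
∫_0^1 v(x) φ(x) dx = ∫_0^1 (-2*x^3 + 2*x) dx. Term by term:
  ∫_0^1 -2*x^3 dx = -1/2;  ∫_0^1 2*x dx = 1.
Sum: -1/2 + 1 = 1/2.
So RHS = -∫_0^1 v(x) φ(x) dx = -1/2.
LHS = RHS, so the identity holds for this test φ.
Moreover u is smooth here and v(x) = u'(x) = 2*x + 2 pointwise, so the identity holds for every test function. Hence v is the weak derivative of u.


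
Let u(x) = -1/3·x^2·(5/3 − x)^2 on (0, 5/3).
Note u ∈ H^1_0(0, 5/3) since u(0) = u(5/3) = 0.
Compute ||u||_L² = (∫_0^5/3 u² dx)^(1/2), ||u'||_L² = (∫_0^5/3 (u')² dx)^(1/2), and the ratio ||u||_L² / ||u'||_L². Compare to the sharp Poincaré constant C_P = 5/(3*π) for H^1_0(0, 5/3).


||u||_L² / ||u'||_L² = 5*sqrt(3)/18 < C_P = 5/(3*π).

u(x) = -1/3·x^2·(5/3 − x)^2, so u'(x) = 2*x*(-18*x^2 + 45*x - 25)/27.
u(x) = -1/3·x^2·(5/3 − x)^2 vanishes at x = 0 and x = 5/3, so u ∈ H^1_0(0, 5/3). Differentiate via the product rule and integrate the resulting polynomials term by term.
  ∫_0^5/3 u² dx = ∫_0^5/3 (x^8/9 - 20*x^7/27 + 50*x^6/27 - 500*x^5/243 + 625*x^4/729) dx. Term by term:
    ∫_0^5/3 x^8/9 dx = 1953125/1594323;  ∫_0^5/3 -20*x^7/27 dx = -1953125/354294;  ∫_0^5/3 50*x^6/27 dx = 3906250/413343;
    ∫_0^5/3 -500*x^5/243 dx = -3906250/531441;  ∫_0^5/3 625*x^4/729 dx = 390625/177147.
  Sum: 1953125/1594323 − 1953125/354294 + 3906250/413343 − 3906250/531441 + 390625/177147 = 390625/22320522.
  ∫_0^5/3 (u')² dx = ∫_0^5/3 (16*x^6/9 - 80*x^5/9 + 1300*x^4/81 - 1000*x^3/81 + 2500*x^2/729) dx. Term by term:
    ∫_0^5/3 16*x^6/9 dx = 1250000/137781;  ∫_0^5/3 -80*x^5/9 dx = -625000/19683;  ∫_0^5/3 1300*x^4/81 dx = 812500/19683;
    ∫_0^5/3 -1000*x^3/81 dx = -156250/6561;  ∫_0^5/3 2500*x^2/729 dx = 312500/59049.
  Sum: 1250000/137781 − 625000/19683 + 812500/19683 − 156250/6561 + 312500/59049 = 31250/413343.
∫_0^5/3 u² dx = 390625/22320522, so ||u||_L² = 625*sqrt(42)/30618.
∫_0^5/3 (u')² dx = 31250/413343, so ||u'||_L² = 125*sqrt(14)/1701.
Ratio ||u||_L² / ||u'||_L² = 5*sqrt(3)/18.
Sharp Poincaré constant on H^1_0(0, 5/3) is C_P = L/π = 5/(3*π), achieved by sin(3*π/5·x).
A polynomial bump cannot attain the sharp Poincaré constant (only the first sine eigenfunction does), so the ratio is strictly less than C_P, consistent with ||u||_L² ≤ C_P ||u'||_L².


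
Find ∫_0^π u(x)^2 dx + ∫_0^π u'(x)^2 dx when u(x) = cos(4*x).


||u||_{H^1(0,π)}^2 = 17*π/2

u'(x) = -4*sin(4*x).
Expand u² and (u')² and integrate term by term on (0, π), using: for integers n ≥ 1, ∫_0^π sin²(nx) dx = ∫_0^π cos²(nx) dx = π/2; for n ≠ n', ∫_0^π sin(nx)sin(n'x) dx = ∫_0^π cos(nx)cos(n'x) dx = 0; and by product-to-sum, ∫_0^π sin(nx)cos(n'x) dx = ½∫_0^π [sin((n+n')x) + sin((n−n')x)] dx, which is 0 when n+n' is even and 2n/(n²−n'²) when n+n' is odd (it need not vanish on (0, π)).
  u² squared terms: (1)²·∫cos(4x)² dx = 1·π/2 = π/2.
  So ∫_0^π u² dx = π/2.
  (u')² squared terms: (-4)²·∫sin(4x)² dx = 16·π/2 = 8*π.
  So ∫_0^π (u')² dx = 8*π.
||u||_{H^1}^2 = (π/2) + (8*π) = 17*π/2.


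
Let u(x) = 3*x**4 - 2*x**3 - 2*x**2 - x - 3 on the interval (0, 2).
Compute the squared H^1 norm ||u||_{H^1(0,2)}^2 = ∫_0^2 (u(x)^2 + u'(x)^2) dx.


||u||_{H^1}^2 = 20360/21

The H^1 norm (squared) on an interval (0, L) is
  ||u||_{H^1}^2 = ∫_0^L u(x)^2 dx + ∫_0^L u'(x)^2 dx.
Compute u'(x) = 12*x**3 - 6*x**2 - 4*x - 1.
Then u(x)^2 = 9*x**8 - 12*x**7 - 8*x**6 + 2*x**5 - 10*x**4 + 16*x**3 + 13*x**2 + 6*x + 9 and u'(x)^2 = 144*x**6 - 144*x**5 - 60*x**4 + 24*x**3 + 28*x**2 + 8*x + 1.
Integrate each monomial from 0 to 2 using ∫_0^2 c·x^n dx = c·2^(n+1)/(n+1):
  ∫_0^2 u(x)^2 dx = ∫_0^2 (9*x^8 - 12*x^7 - 8*x^6 + 2*x^5 - 10*x^4 + 16*x^3 + 13*x^2 + 6*x + 9) dx. Term by term:
    ∫_0^2 9*x^8 dx = 512;  ∫_0^2 -12*x^7 dx = -384;  ∫_0^2 -8*x^6 dx = -1024/7;
    ∫_0^2 2*x^5 dx = 64/3;  ∫_0^2 -10*x^4 dx = -64;  ∫_0^2 16*x^3 dx = 64;
    ∫_0^2 13*x^2 dx = 104/3;  ∫_0^2 6*x dx = 12;  ∫_0^2 9 dx = 18.
  Sum: 512 − 384 − 1024/7 + 64/3 − 64 + 64 + 104/3 + 12 + 18 = 474/7.
  ∫_0^2 u'(x)^2 dx = ∫_0^2 (144*x^6 - 144*x^5 - 60*x^4 + 24*x^3 + 28*x^2 + 8*x + 1) dx. Term by term:
    ∫_0^2 144*x^6 dx = 18432/7;  ∫_0^2 -144*x^5 dx = -1536;  ∫_0^2 -60*x^4 dx = -384;
    ∫_0^2 24*x^3 dx = 96;  ∫_0^2 28*x^2 dx = 224/3;  ∫_0^2 8*x dx = 16;
    ∫_0^2 1 dx = 2.
  Sum: 18432/7 − 1536 − 384 + 96 + 224/3 + 16 + 2 = 18938/21.
Adding: ||u||_{H^1}^2 = 474/7 + 18938/21 = 20360/21.


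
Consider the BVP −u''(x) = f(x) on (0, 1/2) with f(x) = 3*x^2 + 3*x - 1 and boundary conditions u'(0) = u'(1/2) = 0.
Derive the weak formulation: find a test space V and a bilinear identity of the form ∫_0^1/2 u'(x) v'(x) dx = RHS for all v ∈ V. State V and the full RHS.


V = H^1(0, 1/2) (no boundary constraint on v; u is determined up to an additive constant); weak form: ∫_0^1/2 u'v' dx = ∫_0^1/2 (3*x^2 + 3*x - 1) v dx for all v ∈ V.

Multiply both sides by a test function v and integrate from 0 to 1/2:
  ∫_0^1/2 −u''(x) v(x) dx = ∫_0^1/2 f(x) v(x) dx.
Integrate the LHS by parts once:
  ∫_0^1/2 −u'' v dx = −[u'(x) v(x)]_0^1/2 + ∫_0^1/2 u'(x) v'(x) dx.
Thus ∫_0^1/2 u'(x) v'(x) dx = ∫_0^1/2 f(x) v(x) dx + [u'(x) v(x)]_0^1/2.
Choose V so that boundary terms are either known or forced to vanish.
u has homogeneous Neumann: u'(0) = u'(1/2) = 0. So [u' v]_0^1/2 = 0·v(1/2) − 0·v(0) = 0 for any v; take V = H^1(0, 1/2).
Weak formulation: find u (satisfying any essential BC) such that ∫_0^1/2 u'(x) v'(x) dx = ∫_0^1/2 f v dx for all v ∈ V (homogeneous Neumann, so boundary terms vanish).
Substituting f(x) = 3*x^2 + 3*x - 1, the right-hand side is ∫_0^1/2 (3*x^2 + 3*x - 1) v dx.
Compatibility check (pure Neumann): taking v ≡ 1 ∈ V gives 0 = ∫_0^1/2 f dx + (0) − (0), i.e. ∫_0^1/2 f dx must equal u'(0) − u'(1/2) = 0. Indeed ∫_0^1/2 (3*x^2 + 3*x - 1) dx = 0, so the data are compatible. The solution is then unique only up to an additive constant (fix it e.g. by requiring ∫_0^1/2 u dx = 0).


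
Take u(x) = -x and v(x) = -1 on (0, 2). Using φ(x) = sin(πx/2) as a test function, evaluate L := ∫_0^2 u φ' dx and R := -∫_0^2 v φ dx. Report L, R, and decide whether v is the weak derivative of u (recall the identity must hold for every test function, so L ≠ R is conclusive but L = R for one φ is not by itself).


LHS = 4/π, RHS = 4/π. Yes, v = u' weakly.

u(x) = -x, classical derivative u'(x) = -1.
φ(x) = sin(πx/2), so φ'(x) = π*cos(π*x/2)/2.
Note φ(0) = φ(2) = 0, so the boundary term u·φ vanishes.
LHS = ∫_0^2 u(x) φ'(x) dx = ∫_0^2 (-π*x*cos(π*x/2)/2) dx. Term by term:
  ∫_0^2 -π*x*cos(π*x/2)/2 dx = 4/π.
So LHS = 4/π.
∫_0^2 v(x) φ(x) dx = ∫_0^2 (-sin(π*x/2)) dx. Term by term:
  ∫_0^2 -sin(π*x/2) dx = -4/π.
So RHS = -∫_0^2 v(x) φ(x) dx = 4/π.
LHS = RHS, so the identity holds for this test φ.
Moreover u is smooth here and v(x) = u'(x) = -1 pointwise, so the identity holds for every test function. Hence v is the weak derivative of u.


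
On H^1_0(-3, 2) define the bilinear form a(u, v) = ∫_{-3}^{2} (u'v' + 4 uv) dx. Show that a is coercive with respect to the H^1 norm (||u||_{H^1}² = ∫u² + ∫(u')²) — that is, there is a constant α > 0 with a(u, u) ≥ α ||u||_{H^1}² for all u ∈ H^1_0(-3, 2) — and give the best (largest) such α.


α = 1

Coercivity of a(·,·) on H^1_0(-3, 2) means a(u, u) ≥ α ||u||_{H^1}² for every u ∈ H^1_0.
The interval has length L = 5, and Poincaré/coercivity depend only on L. Here a(u, u) = ∫(u')² + (4)·∫u².
Here c = 4 ≥ 1, so a(u,u) = ∫(u')² + c∫u² ≥ ∫(u')² + ∫u² = ||u||_{H^1}², i.e. α = 1 works. No larger α is possible: a(u,u) ≥ α||u||_{H^1}² means (1−α)∫(u')² ≥ (α−c)∫u², and for the modes u_n = sin(nπ(x−x₀)/L) (x₀ the left endpoint) one has ∫u_n²/∫(u_n')² = (L/(nπ))² → 0, so a(u_n,u_n)/||u_n||_{H^1}² → 1. Hence the optimal constant is α = 1.
Therefore α = 1.


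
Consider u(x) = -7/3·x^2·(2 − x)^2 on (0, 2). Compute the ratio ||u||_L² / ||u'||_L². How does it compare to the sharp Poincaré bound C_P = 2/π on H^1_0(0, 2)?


||u||_L² / ||u'||_L² = sqrt(3)/3 < C_P = 2/π.

u(x) = -7/3·x^2·(2 − x)^2, so u'(x) = 28*x*(-x^2 + 3*x - 2)/3.
u(x) = -7/3·x^2·(2 − x)^2 vanishes at x = 0 and x = 2, so u ∈ H^1_0(0, 2). Differentiate via the product rule and integrate the resulting polynomials term by term.
  ∫_0^2 u² dx = ∫_0^2 (49*x^8/9 - 392*x^7/9 + 392*x^6/3 - 1568*x^5/9 + 784*x^4/9) dx. Term by term:
    ∫_0^2 49*x^8/9 dx = 25088/81;  ∫_0^2 -392*x^7/9 dx = -12544/9;  ∫_0^2 392*x^6/3 dx = 7168/3;
    ∫_0^2 -1568*x^5/9 dx = -50176/27;  ∫_0^2 784*x^4/9 dx = 25088/45.
  Sum: 25088/81 − 12544/9 + 7168/3 − 50176/27 + 25088/45 = 1792/405.
  ∫_0^2 (u')² dx = ∫_0^2 (784*x^6/9 - 1568*x^5/3 + 10192*x^4/9 - 3136*x^3/3 + 3136*x^2/9) dx. Term by term:
    ∫_0^2 784*x^6/9 dx = 14336/9;  ∫_0^2 -1568*x^5/3 dx = -50176/9;  ∫_0^2 10192*x^4/9 dx = 326144/45;
    ∫_0^2 -3136*x^3/3 dx = -12544/3;  ∫_0^2 3136*x^2/9 dx = 25088/27.
  Sum: 14336/9 − 50176/9 + 326144/45 − 12544/3 + 25088/27 = 1792/135.
∫_0^2 u² dx = 1792/405, so ||u||_L² = 16*sqrt(35)/45.
∫_0^2 (u')² dx = 1792/135, so ||u'||_L² = 16*sqrt(105)/45.
Ratio ||u||_L² / ||u'||_L² = sqrt(3)/3.
Sharp Poincaré constant on H^1_0(0, 2) is C_P = L/π = 2/π, achieved by sin(π/2·x).
A polynomial bump cannot attain the sharp Poincaré constant (only the first sine eigenfunction does), so the ratio is strictly less than C_P, consistent with ||u||_L² ≤ C_P ||u'||_L².


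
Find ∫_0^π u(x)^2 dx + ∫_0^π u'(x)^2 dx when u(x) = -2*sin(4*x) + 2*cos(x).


||u||_{H^1(0,π)}^2 = -128/15 + 38*π

u'(x) = -2*sin(x) - 8*cos(4*x).
Expand u² and (u')² and integrate term by term on (0, π), using: for integers n ≥ 1, ∫_0^π sin²(nx) dx = ∫_0^π cos²(nx) dx = π/2; for n ≠ n', ∫_0^π sin(nx)sin(n'x) dx = ∫_0^π cos(nx)cos(n'x) dx = 0; and by product-to-sum, ∫_0^π sin(nx)cos(n'x) dx = ½∫_0^π [sin((n+n')x) + sin((n−n')x)] dx, which is 0 when n+n' is even and 2n/(n²−n'²) when n+n' is odd (it need not vanish on (0, π)).
  u² squared terms: (-2)²·∫sin(4x)² dx = 4·π/2 = 2*π;  (2)²·∫cos(x)² dx = 4·π/2 = 2*π.
  u² cross terms: 2·(-2)·(2)·∫sin(4x)·cos(x) dx = -8·(8/15) = -64/15.
  So ∫_0^π u² dx = 2*π + 2*π − 64/15 = -64/15 + 4*π.
  (u')² squared terms: (-8)²·∫cos(4x)² dx = 64·π/2 = 32*π;  (-2)²·∫sin(x)² dx = 4·π/2 = 2*π.
  (u')² cross terms: 2·(-8)·(-2)·∫cos(4x)·sin(x) dx = 32·(-2/15) = -64/15.
  So ∫_0^π (u')² dx = 32*π + 2*π − 64/15 = -64/15 + 34*π.
||u||_{H^1}^2 = (-64/15 + 4*π) + (-64/15 + 34*π) = -128/15 + 38*π.


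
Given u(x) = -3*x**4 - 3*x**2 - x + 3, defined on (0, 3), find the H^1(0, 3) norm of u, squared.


||u||_{H^1}^2 = 1097907/14

The H^1 norm (squared) on an interval (0, L) is
  ||u||_{H^1}^2 = ∫_0^L u(x)^2 dx + ∫_0^L u'(x)^2 dx.
Compute u'(x) = -12*x**3 - 6*x - 1.
Then u(x)^2 = 9*x**8 + 18*x**6 + 6*x**5 - 9*x**4 + 6*x**3 - 17*x**2 - 6*x + 9 and u'(x)^2 = 144*x**6 + 144*x**4 + 24*x**3 + 36*x**2 + 12*x + 1.
Integrate each monomial from 0 to 3 using ∫_0^3 c·x^n dx = c·3^(n+1)/(n+1):
  ∫_0^3 u(x)^2 dx = ∫_0^3 (9*x^8 + 18*x^6 + 6*x^5 - 9*x^4 + 6*x^3 - 17*x^2 - 6*x + 9) dx. Term by term:
    ∫_0^3 9*x^8 dx = 19683;  ∫_0^3 18*x^6 dx = 39366/7;  ∫_0^3 6*x^5 dx = 729;
    ∫_0^3 -9*x^4 dx = -2187/5;  ∫_0^3 6*x^3 dx = 243/2;  ∫_0^3 -17*x^2 dx = -153;
    ∫_0^3 -6*x dx = -27;  ∫_0^3 9 dx = 27.
  Sum: 19683 + 39366/7 + 729 − 2187/5 + 243/2 − 153 − 27 + 27 = 1789677/70.
  ∫_0^3 u'(x)^2 dx = ∫_0^3 (144*x^6 + 144*x^4 + 24*x^3 + 36*x^2 + 12*x + 1) dx. Term by term:
    ∫_0^3 144*x^6 dx = 314928/7;  ∫_0^3 144*x^4 dx = 34992/5;  ∫_0^3 24*x^3 dx = 486;
    ∫_0^3 36*x^2 dx = 324;  ∫_0^3 12*x dx = 54;  ∫_0^3 1 dx = 3.
  Sum: 314928/7 + 34992/5 + 486 + 324 + 54 + 3 = 1849929/35.
Adding: ||u||_{H^1}^2 = 1789677/70 + 1849929/35 = 1097907/14.


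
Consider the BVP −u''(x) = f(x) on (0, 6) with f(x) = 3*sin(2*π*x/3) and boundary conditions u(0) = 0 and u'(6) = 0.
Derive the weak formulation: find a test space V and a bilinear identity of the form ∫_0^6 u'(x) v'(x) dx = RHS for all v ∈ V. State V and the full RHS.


V = {v ∈ H^1(0, 6) : v(0) = 0} (test functions vanish at x = 0 where u is specified); weak form: ∫_0^6 u'v' dx = ∫_0^6 (3*sin(2*π*x/3)) v dx for all v ∈ V.

Multiply both sides by a test function v and integrate from 0 to 6:
  ∫_0^6 −u''(x) v(x) dx = ∫_0^6 f(x) v(x) dx.
Integrate the LHS by parts once:
  ∫_0^6 −u'' v dx = −[u'(x) v(x)]_0^6 + ∫_0^6 u'(x) v'(x) dx.
Thus ∫_0^6 u'(x) v'(x) dx = ∫_0^6 f(x) v(x) dx + [u'(x) v(x)]_0^6.
Choose V so that boundary terms are either known or forced to vanish.
Mixed BC: u(0) = 0 (Dirichlet) and u'(6) = 0 (Neumann). Define V = {v ∈ H^1(0, 6) : v(0) = 0}. Then [u' v]_0^6 = u'(6)·v(6) − u'(0)·0 = 0.
Weak formulation: find u (satisfying any essential BC) such that ∫_0^6 u'(x) v'(x) dx = ∫_0^6 f v dx for all v ∈ V (Dirichlet at 0 absorbed into V; the Neumann datum at x = 6 is zero, so no boundary term remains).
Substituting f(x) = 3*sin(2*π*x/3), the right-hand side is ∫_0^6 (3*sin(2*π*x/3)) v dx.


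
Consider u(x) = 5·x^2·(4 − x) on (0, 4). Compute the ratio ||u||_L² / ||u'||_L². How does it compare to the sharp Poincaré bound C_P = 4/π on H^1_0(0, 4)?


||u||_L² / ||u'||_L² = 2*sqrt(14)/7 < C_P = 4/π.

u(x) = 5·x^2·(4 − x), so u'(x) = 5*x*(8 - 3*x).
u(x) = 5·x^2·(4 − x) vanishes at x = 0 and x = 4, so u ∈ H^1_0(0, 4). Differentiate via the product rule and integrate the resulting polynomials term by term.
  ∫_0^4 u² dx = ∫_0^4 (25*x^6 - 200*x^5 + 400*x^4) dx. Term by term:
    ∫_0^4 25*x^6 dx = 409600/7;  ∫_0^4 -200*x^5 dx = -409600/3;  ∫_0^4 400*x^4 dx = 81920.
  Sum: 409600/7 − 409600/3 + 81920 = 81920/21.
  ∫_0^4 (u')² dx = ∫_0^4 (225*x^4 - 1200*x^3 + 1600*x^2) dx. Term by term:
    ∫_0^4 225*x^4 dx = 46080;  ∫_0^4 -1200*x^3 dx = -76800;  ∫_0^4 1600*x^2 dx = 102400/3.
  Sum: 46080 − 76800 + 102400/3 = 10240/3.
∫_0^4 u² dx = 81920/21, so ||u||_L² = 128*sqrt(105)/21.
∫_0^4 (u')² dx = 10240/3, so ||u'||_L² = 32*sqrt(30)/3.
Ratio ||u||_L² / ||u'||_L² = 2*sqrt(14)/7.
Sharp Poincaré constant on H^1_0(0, 4) is C_P = L/π = 4/π, achieved by sin(π/4·x).
A polynomial bump cannot attain the sharp Poincaré constant (only the first sine eigenfunction does), so the ratio is strictly less than C_P, consistent with ||u||_L² ≤ C_P ||u'||_L².


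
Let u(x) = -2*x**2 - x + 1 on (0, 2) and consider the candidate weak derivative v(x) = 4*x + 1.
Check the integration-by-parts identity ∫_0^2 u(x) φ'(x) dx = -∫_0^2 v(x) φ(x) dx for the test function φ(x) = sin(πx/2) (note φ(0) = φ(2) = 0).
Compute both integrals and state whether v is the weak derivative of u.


LHS = 20/π, RHS = -20/π. No, v is not the weak derivative of u.

u(x) = -2*x**2 - x + 1, classical derivative u'(x) = -4*x - 1.
φ(x) = sin(πx/2), so φ'(x) = π*cos(π*x/2)/2.
Note φ(0) = φ(2) = 0, so the boundary term u·φ vanishes.
LHS = ∫_0^2 u(x) φ'(x) dx = ∫_0^2 (-π*x^2*cos(π*x/2) - π*x*cos(π*x/2)/2 + π*cos(π*x/2)/2) dx. Term by term:
  ∫_0^2 π*cos(π*x/2)/2 dx = 0;  ∫_0^2 -π*x^2*cos(π*x/2) dx = 16/π;  ∫_0^2 -π*x*cos(π*x/2)/2 dx = 4/π.
Sum: 0 + 16/π + 4/π = 20/π.
So LHS = 20/π.
∫_0^2 v(x) φ(x) dx = ∫_0^2 (4*x*sin(π*x/2) + sin(π*x/2)) dx. Term by term:
  ∫_0^2 4*x*sin(π*x/2) dx = 16/π;  ∫_0^2 sin(π*x/2) dx = 4/π.
Sum: 16/π + 4/π = 20/π.
So RHS = -∫_0^2 v(x) φ(x) dx = -20/π.
LHS − RHS = 40/π ≠ 0, so the identity fails.
(For a valid weak derivative the identity must hold for EVERY test function, in particular this one. The failure shows v is NOT the weak derivative of u.)
Correct weak derivative would be u'(x) = -4*x - 1.


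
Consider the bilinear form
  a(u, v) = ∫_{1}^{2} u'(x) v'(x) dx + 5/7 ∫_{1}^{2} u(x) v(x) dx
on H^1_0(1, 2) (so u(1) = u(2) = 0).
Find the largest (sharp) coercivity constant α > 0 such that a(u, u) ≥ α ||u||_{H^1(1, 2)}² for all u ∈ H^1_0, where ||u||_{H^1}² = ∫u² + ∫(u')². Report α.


α = (5/7 + π^2)/(1 + π^2)

Coercivity of a(·,·) on H^1_0(1, 2) means a(u, u) ≥ α ||u||_{H^1}² for every u ∈ H^1_0.
The interval has length L = 1, and Poincaré/coercivity depend only on L. Here a(u, u) = ∫(u')² + (5/7)·∫u².
Here 0 < c = 5/7 < 1. The condition a(u,u) ≥ α||u||_{H^1}² reads (1−α)∫(u')² ≥ (α−c)∫u². Any admissible α is ≤ 1 (rapidly oscillating u have ∫u²/∫(u')² → 0), and α = 1 would force 0 ≥ (1−c)∫u², impossible since c < 1; so 1−α > 0. By the sharp Poincaré inequality on H^1_0 of an interval of length L, ∫(u')² ≥ (π/L)²∫u² with equality for the first sine mode sin(π(x−x₀)/L) (x₀ the left endpoint), so the inequality holds for all u iff (1−α)(π/L)² ≥ α − c, i.e. α ≤ ((π/L)² + c)/((π/L)² + 1) = (1 + c(L/π)²)/(1 + (L/π)²). With (π/L)² = π^2 and c = 5/7, the largest admissible constant is α = ((π/L)² + c)/((π/L)² + 1).
Simplifying, α = (5/7 + π^2)/(1 + π^2).


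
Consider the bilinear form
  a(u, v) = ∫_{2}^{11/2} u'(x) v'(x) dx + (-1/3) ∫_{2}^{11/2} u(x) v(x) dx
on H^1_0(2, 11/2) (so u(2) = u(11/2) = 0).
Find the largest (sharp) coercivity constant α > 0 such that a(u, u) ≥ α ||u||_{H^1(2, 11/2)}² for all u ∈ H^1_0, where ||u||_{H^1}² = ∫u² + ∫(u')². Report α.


α = (-49 + 12*π^2)/(3*(4*π^2 + 49))

Coercivity of a(·,·) on H^1_0(2, 11/2) means a(u, u) ≥ α ||u||_{H^1}² for every u ∈ H^1_0.
The interval has length L = 7/2, and Poincaré/coercivity depend only on L. Here a(u, u) = ∫(u')² + (-1/3)·∫u².
Here c = -1/3 < 0 with |c| < (π/L)² = 4*π^2/49, so coercivity still holds. The condition a(u,u) ≥ α||u||_{H^1}² reads (1−α)∫(u')² ≥ (α−c)∫u². Any admissible α is ≤ 1 (rapidly oscillating u have ∫u²/∫(u')² → 0), and α = 1 would force 0 ≥ (1−c)∫u², impossible since c < 1; so 1−α > 0. By the sharp Poincaré inequality on H^1_0 of an interval of length L, ∫(u')² ≥ (π/L)²∫u² with equality for the first sine mode sin(π(x−x₀)/L) (x₀ the left endpoint), so the inequality holds for all u iff (1−α)(π/L)² ≥ α − c, i.e. α ≤ ((π/L)² + c)/((π/L)² + 1) = (1 + c(L/π)²)/(1 + (L/π)²). (Direct route, valid since c ≤ 0: Poincaré gives c∫u² ≥ c(L/π)²∫(u')², so a(u,u) ≥ (1 + c(L/π)²)∫(u')², while ||u||_{H^1}² ≤ (1 + (L/π)²)∫(u')²; dividing yields the same α.) With (π/L)² = 4*π^2/49 and c = -1/3, the largest admissible constant is α = ((π/L)² + c)/((π/L)² + 1).
Simplifying, α = (-49 + 12*π^2)/(3*(4*π^2 + 49)).


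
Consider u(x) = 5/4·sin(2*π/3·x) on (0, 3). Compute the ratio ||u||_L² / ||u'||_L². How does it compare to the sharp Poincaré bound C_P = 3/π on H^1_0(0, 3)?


||u||_L² / ||u'||_L² = 3/(2*π) < C_P = 3/π.

u(x) = 5/4·sin(2*π/3·x), so u'(x) = 5*π*cos(2*π*x/3)/6.
Writing u(x) = A·sin(kπx/L) with A = 5/4 and k = 2, use ∫_0^L sin²(kπx/L) dx = L/2 and ∫_0^L cos²(kπx/L) dx = L/2.
u² = 25/16·sin²(2*π/3·x) and (u')² = 25*π^2/36·cos²(2*π/3·x), and each of sin², cos² integrates to L/2 = 3/2 over (0, 3).
∫_0^3 u² dx = 75/32, so ||u||_L² = 5*sqrt(6)/8.
∫_0^3 (u')² dx = 25*π^2/24, so ||u'||_L² = 5*sqrt(6)*π/12.
Ratio ||u||_L² / ||u'||_L² = 3/(2*π).
Sharp Poincaré constant on H^1_0(0, 3) is C_P = L/π = 3/π, achieved by sin(π/3·x).
This is the k = 2 harmonic; the ratio L/(kπ) is strictly less than C_P = L/π, consistent with the sharp inequality ||u||_L² ≤ C_P ||u'||_L².


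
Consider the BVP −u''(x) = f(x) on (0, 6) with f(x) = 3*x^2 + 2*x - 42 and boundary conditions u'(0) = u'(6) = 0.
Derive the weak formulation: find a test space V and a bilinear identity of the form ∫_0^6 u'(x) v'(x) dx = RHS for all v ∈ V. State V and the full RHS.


V = H^1(0, 6) (no boundary constraint on v; u is determined up to an additive constant); weak form: ∫_0^6 u'v' dx = ∫_0^6 (3*x^2 + 2*x - 42) v dx for all v ∈ V.

Multiply both sides by a test function v and integrate from 0 to 6:
  ∫_0^6 −u''(x) v(x) dx = ∫_0^6 f(x) v(x) dx.
Integrate the LHS by parts once:
  ∫_0^6 −u'' v dx = −[u'(x) v(x)]_0^6 + ∫_0^6 u'(x) v'(x) dx.
Thus ∫_0^6 u'(x) v'(x) dx = ∫_0^6 f(x) v(x) dx + [u'(x) v(x)]_0^6.
Choose V so that boundary terms are either known or forced to vanish.
u has homogeneous Neumann: u'(0) = u'(6) = 0. So [u' v]_0^6 = 0·v(6) − 0·v(0) = 0 for any v; take V = H^1(0, 6).
Weak formulation: find u (satisfying any essential BC) such that ∫_0^6 u'(x) v'(x) dx = ∫_0^6 f v dx for all v ∈ V (homogeneous Neumann, so boundary terms vanish).
Substituting f(x) = 3*x^2 + 2*x - 42, the right-hand side is ∫_0^6 (3*x^2 + 2*x - 42) v dx.
Compatibility check (pure Neumann): taking v ≡ 1 ∈ V gives 0 = ∫_0^6 f dx + (0) − (0), i.e. ∫_0^6 f dx must equal u'(0) − u'(6) = 0. Indeed ∫_0^6 (3*x^2 + 2*x - 42) dx = 0, so the data are compatible. The solution is then unique only up to an additive constant (fix it e.g. by requiring ∫_0^6 u dx = 0).


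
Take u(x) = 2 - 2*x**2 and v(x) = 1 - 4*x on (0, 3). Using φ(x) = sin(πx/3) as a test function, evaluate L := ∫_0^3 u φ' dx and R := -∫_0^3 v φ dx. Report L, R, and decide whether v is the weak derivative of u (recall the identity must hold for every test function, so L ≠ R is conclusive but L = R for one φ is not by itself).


LHS = 36/π, RHS = 30/π. No, v is not the weak derivative of u.

u(x) = 2 - 2*x**2, classical derivative u'(x) = -4*x.
φ(x) = sin(πx/3), so φ'(x) = π*cos(π*x/3)/3.
Note φ(0) = φ(3) = 0, so the boundary term u·φ vanishes.
LHS = ∫_0^3 u(x) φ'(x) dx = ∫_0^3 (-2*π*x^2*cos(π*x/3)/3 + 2*π*cos(π*x/3)/3) dx. Term by term:
  ∫_0^3 2*π*cos(π*x/3)/3 dx = 0;  ∫_0^3 -2*π*x^2*cos(π*x/3)/3 dx = 36/π.
Sum: 0 + 36/π = 36/π.
So LHS = 36/π.
∫_0^3 v(x) φ(x) dx = ∫_0^3 (-4*x*sin(π*x/3) + sin(π*x/3)) dx. Term by term:
  ∫_0^3 -4*x*sin(π*x/3) dx = -36/π;  ∫_0^3 sin(π*x/3) dx = 6/π.
Sum: -36/π + 6/π = -30/π.
So RHS = -∫_0^3 v(x) φ(x) dx = 30/π.
LHS − RHS = 6/π ≠ 0, so the identity fails.
(For a valid weak derivative the identity must hold for EVERY test function, in particular this one. The failure shows v is NOT the weak derivative of u.)
Correct weak derivative would be u'(x) = -4*x.


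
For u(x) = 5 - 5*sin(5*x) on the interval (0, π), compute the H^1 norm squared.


||u||_{H^1(0,π)}^2 = -20 + 350*π

u'(x) = -25*cos(5*x).
Expand u² and (u')² and integrate term by term on (0, π), using: for integers n ≥ 1, ∫_0^π sin²(nx) dx = ∫_0^π cos²(nx) dx = π/2; for n ≠ n', ∫_0^π sin(nx)sin(n'x) dx = ∫_0^π cos(nx)cos(n'x) dx = 0; and by product-to-sum, ∫_0^π sin(nx)cos(n'x) dx = ½∫_0^π [sin((n+n')x) + sin((n−n')x)] dx, which is 0 when n+n' is even and 2n/(n²−n'²) when n+n' is odd (it need not vanish on (0, π)). For the constant mode: ∫_0^π 1 dx = π, ∫_0^π cos(nx) dx = 0, ∫_0^π sin(nx) dx = (1−(−1)^n)/n.
  u² squared terms: (5)²·∫1 dx = 25·π = 25*π;  (-5)²·∫sin(5x)² dx = 25·π/2 = 25*π/2.
  u² cross terms: 2·(5)·(-5)·∫1·sin(5x) dx = -50·(2/5) = -20.
  So ∫_0^π u² dx = 25*π + 25*π/2 − 20 = -20 + 75*π/2.
  (u')² squared terms: (-25)²·∫cos(5x)² dx = 625·π/2 = 625*π/2.
  So ∫_0^π (u')² dx = 625*π/2.
||u||_{H^1}^2 = (-20 + 75*π/2) + (625*π/2) = -20 + 350*π.
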